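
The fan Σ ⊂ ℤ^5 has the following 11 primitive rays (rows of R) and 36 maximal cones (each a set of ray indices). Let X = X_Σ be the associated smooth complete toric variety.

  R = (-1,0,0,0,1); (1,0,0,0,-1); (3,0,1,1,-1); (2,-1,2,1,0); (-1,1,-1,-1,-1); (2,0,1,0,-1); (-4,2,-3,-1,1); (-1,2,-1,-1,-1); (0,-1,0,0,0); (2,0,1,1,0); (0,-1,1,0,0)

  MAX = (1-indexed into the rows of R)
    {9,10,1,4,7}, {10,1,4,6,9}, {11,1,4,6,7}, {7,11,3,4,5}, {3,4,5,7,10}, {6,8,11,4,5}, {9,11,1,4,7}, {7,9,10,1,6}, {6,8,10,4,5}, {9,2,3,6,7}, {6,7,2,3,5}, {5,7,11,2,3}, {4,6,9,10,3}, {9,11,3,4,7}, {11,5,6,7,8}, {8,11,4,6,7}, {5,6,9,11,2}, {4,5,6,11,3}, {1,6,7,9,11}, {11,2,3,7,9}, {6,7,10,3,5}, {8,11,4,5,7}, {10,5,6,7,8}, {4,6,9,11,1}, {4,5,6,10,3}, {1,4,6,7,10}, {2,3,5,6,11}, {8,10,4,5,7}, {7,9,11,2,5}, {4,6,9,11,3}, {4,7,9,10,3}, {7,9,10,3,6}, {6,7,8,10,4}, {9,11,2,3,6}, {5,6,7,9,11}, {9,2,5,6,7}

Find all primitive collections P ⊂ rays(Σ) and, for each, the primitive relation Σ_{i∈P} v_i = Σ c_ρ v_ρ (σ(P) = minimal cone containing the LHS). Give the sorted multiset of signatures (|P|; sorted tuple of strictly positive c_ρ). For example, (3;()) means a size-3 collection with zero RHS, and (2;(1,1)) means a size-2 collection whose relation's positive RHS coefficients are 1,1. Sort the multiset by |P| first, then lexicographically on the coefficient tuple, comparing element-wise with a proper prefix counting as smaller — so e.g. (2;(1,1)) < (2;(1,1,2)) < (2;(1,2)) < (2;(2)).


Minimal non-faces — 18 found among 11 rays, 36 max cones:

  P = {1,2}:  v_{1} + v_{2} = 0 ; sig = (2;())
  P = {1,3}:  v_{1} + v_{3} = v_{10} ; sig = (2;(1))
  P = {2,10}:  v_{2} + v_{10} = v_{3} ; sig = (2;(1))
  P = {8,9}:  v_{8} + v_{9} = v_{5} ; sig = (2;(1))
  P = {10,11}:  v_{10} + v_{11} = v_{4} ; sig = (2;(1))
  P = {2,4}:  v_{2} + v_{4} = v_{3} + v_{11} ; sig = (2;(1,1))
  P = {1,5}:  v_{1} + v_{5} = v_{6} + v_{7} + v_{11} ; sig = (2;(1,1,1))
  P = {1,8}:  v_{1} + v_{8} = v_{4} + 2·v_{6} + 2·v_{7} + v_{11} ; sig = (2;(1,1,2,2))
  P = {2,8}:  v_{2} + v_{8} = 2·v_{5} + v_{10} ; sig = (2;(1,2))
  P = {3,8}:  v_{3} + v_{8} = 2·v_{5} + 2·v_{10} ; sig = (2;(2,2))
  P = {5,9,10}:  v_{5} + v_{9} + v_{10} = v_{2} ; sig = (3;(1))
  P = {4,5,9}:  v_{4} + v_{5} + v_{9} = v_{2} + v_{11} ; sig = (3;(1,1))
  P = {3,5,9}:  v_{3} + v_{5} + v_{9} = 2·v_{2} ; sig = (3;(2))
  P = {4,6,7,9}:  v_{4} + v_{6} + v_{7} + v_{9} = 0 ; sig = (4;())
  P = {2,6,7,11}:  v_{2} + v_{6} + v_{7} + v_{11} = v_{5} ; sig = (4;(1))
  P = {4,5,6,7}:  v_{4} + v_{5} + v_{6} + v_{7} = v_{8} ; sig = (4;(1))
  P = {3,6,7,11}:  v_{3} + v_{6} + v_{7} + v_{11} = v_{5} + v_{10} ; sig = (4;(1,1))
  P = {3,4,6,7}:  v_{3} + v_{4} + v_{6} + v_{7} = v_{5} + 2·v_{10} ; sig = (4;(1,2))

so the primitive-relation signature multiset is
    |P|=2: 10 collections, coeffs (), (1), (1), (1), (1), (1,1), (1,1,1), (1,1,2,2), (1,2), (2,2)
    |P|=3: 3 collections, coeffs (1), (1,1), (2)
    |P|=4: 5 collections, coeffs (), (1), (1), (1,1), (1,2)


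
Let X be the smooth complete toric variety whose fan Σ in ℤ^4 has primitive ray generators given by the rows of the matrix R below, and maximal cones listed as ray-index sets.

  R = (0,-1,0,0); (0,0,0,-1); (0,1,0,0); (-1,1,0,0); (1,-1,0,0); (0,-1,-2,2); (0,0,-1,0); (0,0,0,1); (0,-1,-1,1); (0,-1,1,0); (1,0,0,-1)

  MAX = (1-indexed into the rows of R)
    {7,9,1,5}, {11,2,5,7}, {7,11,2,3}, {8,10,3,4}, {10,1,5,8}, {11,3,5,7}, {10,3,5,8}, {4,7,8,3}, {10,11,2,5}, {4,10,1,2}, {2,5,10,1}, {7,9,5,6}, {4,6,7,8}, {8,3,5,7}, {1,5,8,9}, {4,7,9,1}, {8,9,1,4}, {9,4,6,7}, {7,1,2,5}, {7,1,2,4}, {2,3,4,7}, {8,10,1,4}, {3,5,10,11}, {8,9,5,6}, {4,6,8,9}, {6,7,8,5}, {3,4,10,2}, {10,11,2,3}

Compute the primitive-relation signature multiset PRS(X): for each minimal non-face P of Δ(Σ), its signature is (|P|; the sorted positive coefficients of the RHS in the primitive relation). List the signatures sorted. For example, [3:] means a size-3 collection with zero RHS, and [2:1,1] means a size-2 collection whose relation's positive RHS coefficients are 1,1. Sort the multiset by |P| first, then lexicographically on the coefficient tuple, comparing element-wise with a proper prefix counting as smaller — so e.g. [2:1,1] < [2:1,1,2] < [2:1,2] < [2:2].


|primitive collections| = 19. Relations:

  {1,3}:  v_{1} + v_{3} = 0 ; sig = [2:]
  {2,8}:  v_{2} + v_{8} = 0 ; sig = [2:]
  {4,5}:  v_{4} + v_{5} = 0 ; sig = [2:]
  {7,10}:  v_{7} + v_{10} = v_{1} ; sig = [2:1]
  {1,11}:  v_{1} + v_{11} = v_{2} + v_{5} ; sig = [2:1,1]
  {2,6}:  v_{2} + v_{6} = v_{7} + v_{9} ; sig = [2:1,1]
  {2,9}:  v_{2} + v_{9} = v_{1} + v_{7} ; sig = [2:1,1]
  {3,9}:  v_{3} + v_{9} = v_{7} + v_{8} ; sig = [2:1,1]
  {4,11}:  v_{4} + v_{11} = v_{2} + v_{3} ; sig = [2:1,1]
  {8,11}:  v_{8} + v_{11} = v_{3} + v_{5} ; sig = [2:1,1]
  {9,11}:  v_{9} + v_{11} = v_{5} + v_{7} ; sig = [2:1,1]
  {6,10}:  v_{6} + v_{10} = v_{1} + v_{8} + v_{9} ; sig = [2:1,1,1]
  {6,11}:  v_{6} + v_{11} = v_{5} + 2·v_{7} + v_{8} ; sig = [2:1,1,2]
  {9,10}:  v_{9} + v_{10} = 2·v_{1} + v_{8} ; sig = [2:1,2]
  {1,6}:  v_{1} + v_{6} = 2·v_{9} ; sig = [2:2]
  {3,6}:  v_{3} + v_{6} = 2·v_{7} + 2·v_{8} ; sig = [2:2,2]
  {1,7,8}:  v_{1} + v_{7} + v_{8} = v_{9} ; sig = [3:1]
  {2,3,5}:  v_{2} + v_{3} + v_{5} = v_{11} ; sig = [3:1]
  {7,8,9}:  v_{7} + v_{8} + v_{9} = v_{6} ; sig = [3:1]

Signatures (|P|; sorted positive RHS coefficients), sorted:
    |P|=2: 16 collections, coeffs (), (), (), (1), (1,1), (1,1), (1,1), (1,1), (1,1), (1,1), (1,1), (1,1,1), (1,1,2), (1,2), (2), (2,2)
    |P|=3: 3 collections, coeffs (1), (1), (1)


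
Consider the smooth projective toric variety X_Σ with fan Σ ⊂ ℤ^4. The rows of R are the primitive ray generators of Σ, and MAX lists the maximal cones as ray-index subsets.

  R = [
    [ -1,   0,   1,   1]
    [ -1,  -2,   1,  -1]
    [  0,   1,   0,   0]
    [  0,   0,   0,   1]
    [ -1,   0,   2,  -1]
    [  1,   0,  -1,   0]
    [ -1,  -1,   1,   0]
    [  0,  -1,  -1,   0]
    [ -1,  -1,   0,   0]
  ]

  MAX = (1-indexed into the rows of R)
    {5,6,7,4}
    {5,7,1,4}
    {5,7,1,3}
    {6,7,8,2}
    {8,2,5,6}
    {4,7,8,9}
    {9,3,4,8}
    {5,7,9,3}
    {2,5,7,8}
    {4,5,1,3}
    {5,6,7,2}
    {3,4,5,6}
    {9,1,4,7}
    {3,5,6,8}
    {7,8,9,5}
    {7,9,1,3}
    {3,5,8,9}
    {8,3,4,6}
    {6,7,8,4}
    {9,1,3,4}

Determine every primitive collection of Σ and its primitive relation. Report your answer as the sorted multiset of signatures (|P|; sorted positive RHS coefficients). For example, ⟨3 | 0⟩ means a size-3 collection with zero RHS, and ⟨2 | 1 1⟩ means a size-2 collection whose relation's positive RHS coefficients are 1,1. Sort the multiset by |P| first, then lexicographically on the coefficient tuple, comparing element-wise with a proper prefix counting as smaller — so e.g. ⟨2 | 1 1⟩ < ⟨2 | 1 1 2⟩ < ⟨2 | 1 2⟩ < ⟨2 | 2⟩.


|primitive collections| = 14. Relations:

  • {1,6}:  v_{1} + v_{6} = v_{4} — sig = ⟨2 | 1⟩
  • {6,9}:  v_{6} + v_{9} = v_{8} — sig = ⟨2 | 1⟩
  • {1,8}:  v_{1} + v_{8} = v_{4} + v_{9} — sig = ⟨2 | 1 1⟩
  • {2,3}:  v_{2} + v_{3} = v_{5} + v_{8} — sig = ⟨2 | 1 1⟩
  • {2,9}:  v_{2} + v_{9} = v_{5} + v_{7} + 2·v_{8} — sig = ⟨2 | 1 1 2⟩
  • {2,4}:  v_{2} + v_{4} = v_{6} + 2·v_{7} — sig = ⟨2 | 1 2⟩
  • {1,2}:  v_{1} + v_{2} = 2·v_{7} — sig = ⟨2 | 2⟩
  • {3,6,7}:  v_{3} + v_{6} + v_{7} = 0 — sig = ⟨3 | 0⟩
  • {3,4,7}:  v_{3} + v_{4} + v_{7} = v_{1} — sig = ⟨3 | 1⟩
  • {3,7,8}:  v_{3} + v_{7} + v_{8} = v_{9} — sig = ⟨3 | 1⟩
  • {4,5,8}:  v_{4} + v_{5} + v_{8} = v_{7} — sig = ⟨3 | 1⟩
  • {4,5,9}:  v_{4} + v_{5} + v_{9} = v_{3} + 2·v_{7} — sig = ⟨3 | 1 2⟩
  • {1,5,9}:  v_{1} + v_{5} + v_{9} = 2·v_{3} + 3·v_{7} — sig = ⟨3 | 2 3⟩
  • {5,6,7,8}:  v_{5} + v_{6} + v_{7} + v_{8} = v_{2} — sig = ⟨4 | 1⟩

Hence PRS(X_Σ) =
{ ⟨2 | 1⟩ ×2,  ⟨2 | 1 1⟩ ×2,  ⟨2 | 1 1 2⟩,  ⟨2 | 1 2⟩,  ⟨2 | 2⟩,  ⟨3 | 0⟩,  ⟨3 | 1⟩ ×3,  ⟨3 | 1 2⟩,  ⟨3 | 2 3⟩,  ⟨4 | 1⟩ }


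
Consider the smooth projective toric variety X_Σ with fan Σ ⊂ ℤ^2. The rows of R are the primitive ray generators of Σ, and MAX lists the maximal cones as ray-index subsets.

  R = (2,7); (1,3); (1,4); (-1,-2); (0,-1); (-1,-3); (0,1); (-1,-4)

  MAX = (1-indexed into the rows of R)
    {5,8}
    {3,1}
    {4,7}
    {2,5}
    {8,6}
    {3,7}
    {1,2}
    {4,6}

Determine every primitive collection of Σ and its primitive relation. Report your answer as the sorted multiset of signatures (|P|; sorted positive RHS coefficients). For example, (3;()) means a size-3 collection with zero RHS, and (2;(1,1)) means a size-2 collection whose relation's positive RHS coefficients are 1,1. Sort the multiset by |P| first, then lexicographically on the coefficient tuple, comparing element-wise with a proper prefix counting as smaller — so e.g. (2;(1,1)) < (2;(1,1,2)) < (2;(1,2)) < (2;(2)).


Δ(Σ) — 8 vertices, 20 min non-faces:

  P={2,6}:  v_{2} + v_{6} = 0  ⟹  sig = (2;())
  P={3,8}:  v_{3} + v_{8} = 0  ⟹  sig = (2;())
  P={5,7}:  v_{5} + v_{7} = 0  ⟹  sig = (2;())
  P={1,6}:  v_{1} + v_{6} = v_{3}  ⟹  sig = (2;(1))
  P={1,8}:  v_{1} + v_{8} = v_{2}  ⟹  sig = (2;(1))
  P={2,3}:  v_{2} + v_{3} = v_{1}  ⟹  sig = (2;(1))
  P={2,4}:  v_{2} + v_{4} = v_{7}  ⟹  sig = (2;(1))
  P={2,7}:  v_{2} + v_{7} = v_{3}  ⟹  sig = (2;(1))
  P={2,8}:  v_{2} + v_{8} = v_{5}  ⟹  sig = (2;(1))
  P={3,5}:  v_{3} + v_{5} = v_{2}  ⟹  sig = (2;(1))
  P={3,6}:  v_{3} + v_{6} = v_{7}  ⟹  sig = (2;(1))
  P={4,5}:  v_{4} + v_{5} = v_{6}  ⟹  sig = (2;(1))
  P={5,6}:  v_{5} + v_{6} = v_{8}  ⟹  sig = (2;(1))
  P={6,7}:  v_{6} + v_{7} = v_{4}  ⟹  sig = (2;(1))
  P={7,8}:  v_{7} + v_{8} = v_{6}  ⟹  sig = (2;(1))
  P={1,4}:  v_{1} + v_{4} = v_{3} + v_{7}  ⟹  sig = (2;(1,1))
  P={1,5}:  v_{1} + v_{5} = 2·v_{2}  ⟹  sig = (2;(2))
  P={1,7}:  v_{1} + v_{7} = 2·v_{3}  ⟹  sig = (2;(2))
  P={3,4}:  v_{3} + v_{4} = 2·v_{7}  ⟹  sig = (2;(2))
  P={4,8}:  v_{4} + v_{8} = 2·v_{6}  ⟹  sig = (2;(2))

Hence PRS(X_Σ) =
    (2;())
    (2;())
    (2;())
    (2;(1))
    (2;(1))
    (2;(1))
    (2;(1))
    (2;(1))
    (2;(1))
    (2;(1))
    (2;(1))
    (2;(1))
    (2;(1))
    (2;(1))
    (2;(1))
    (2;(1,1))
    (2;(2))
    (2;(2))
    (2;(2))
    (2;(2))


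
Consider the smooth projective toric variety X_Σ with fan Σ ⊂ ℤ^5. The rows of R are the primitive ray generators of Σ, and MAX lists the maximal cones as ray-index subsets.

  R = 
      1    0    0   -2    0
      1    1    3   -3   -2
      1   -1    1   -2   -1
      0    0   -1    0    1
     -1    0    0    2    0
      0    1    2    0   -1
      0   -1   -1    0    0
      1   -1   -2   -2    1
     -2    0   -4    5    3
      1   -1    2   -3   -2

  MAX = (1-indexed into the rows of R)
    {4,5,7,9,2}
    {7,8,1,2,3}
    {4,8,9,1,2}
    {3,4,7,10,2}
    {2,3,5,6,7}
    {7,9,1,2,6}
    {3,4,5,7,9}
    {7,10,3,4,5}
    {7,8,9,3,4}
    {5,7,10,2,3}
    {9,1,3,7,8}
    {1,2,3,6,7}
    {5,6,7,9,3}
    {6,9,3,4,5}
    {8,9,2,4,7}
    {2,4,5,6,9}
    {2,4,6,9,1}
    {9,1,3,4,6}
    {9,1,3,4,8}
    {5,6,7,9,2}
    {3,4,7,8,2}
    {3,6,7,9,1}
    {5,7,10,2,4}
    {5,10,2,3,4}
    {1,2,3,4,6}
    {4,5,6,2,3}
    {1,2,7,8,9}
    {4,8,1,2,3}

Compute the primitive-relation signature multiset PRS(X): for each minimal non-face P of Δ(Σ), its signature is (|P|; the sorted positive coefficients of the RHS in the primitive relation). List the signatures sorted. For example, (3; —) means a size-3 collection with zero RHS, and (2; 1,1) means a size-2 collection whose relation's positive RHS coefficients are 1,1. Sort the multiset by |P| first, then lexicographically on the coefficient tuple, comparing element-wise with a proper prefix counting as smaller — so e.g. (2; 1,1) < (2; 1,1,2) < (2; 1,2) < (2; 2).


11 minimal non-faces of Δ(Σ) (on 10 rays):

  P={1,5}:  v_{1} + v_{5} = 0 — sig = (2; —)
  P={6,8}:  v_{6} + v_{8} = v_{1} — sig = (2; 1)
  P={5,8}:  v_{5} + v_{8} = v_{4} + v_{7} — sig = (2; 1,1)
  P={6,10}:  v_{6} + v_{10} = v_{2} + v_{3} + v_{5} — sig = (2; 1,1,1)
  P={9,10}:  v_{9} + v_{10} = v_{4} + v_{5} + v_{7} — sig = (2; 1,1,1)
  P={1,10}:  v_{1} + v_{10} = v_{2} + v_{3} + v_{4} + v_{7} — sig = (2; 1,1,1,1)
  P={8,10}:  v_{8} + v_{10} = v_{2} + v_{3} + 2·v_{4} + 2·v_{7} — sig = (2; 1,1,2,2)
  P={2,3,9}:  v_{2} + v_{3} + v_{9} = 0 — sig = (3; —)
  P={4,6,7}:  v_{4} + v_{6} + v_{7} = 0 — sig = (3; —)
  P={1,4,7}:  v_{1} + v_{4} + v_{7} = v_{8} — sig = (3; 1)
  P={2,3,4,5,7}:  v_{2} + v_{3} + v_{4} + v_{5} + v_{7} = v_{10} — sig = (5; 1)

Signatures (|P|; sorted positive RHS coefficients), sorted:
{ (2; —),  (2; 1),  (2; 1,1),  (2; 1,1,1) ×2,  (2; 1,1,1,1),  (2; 1,1,2,2),  (3; —) ×2,  (3; 1),  (5; 1) }


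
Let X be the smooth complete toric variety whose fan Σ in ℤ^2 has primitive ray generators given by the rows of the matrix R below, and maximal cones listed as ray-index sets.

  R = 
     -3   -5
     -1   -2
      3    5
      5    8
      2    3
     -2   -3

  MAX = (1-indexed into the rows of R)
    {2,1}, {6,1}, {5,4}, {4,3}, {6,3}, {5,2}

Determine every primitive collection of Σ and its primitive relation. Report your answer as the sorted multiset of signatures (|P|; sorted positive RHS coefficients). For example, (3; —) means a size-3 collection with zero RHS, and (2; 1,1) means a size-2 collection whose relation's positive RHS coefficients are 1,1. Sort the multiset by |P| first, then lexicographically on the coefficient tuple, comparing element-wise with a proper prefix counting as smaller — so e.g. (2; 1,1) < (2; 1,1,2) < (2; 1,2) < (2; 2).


|primitive collections| = 9. Relations:

  {1,3}:  v_{1} + v_{3} = 0  →  sig = (2; —)
  {5,6}:  v_{5} + v_{6} = 0  →  sig = (2; —)
  {1,4}:  v_{1} + v_{4} = v_{5}  →  sig = (2; 1)
  {1,5}:  v_{1} + v_{5} = v_{2}  →  sig = (2; 1)
  {2,3}:  v_{2} + v_{3} = v_{5}  →  sig = (2; 1)
  {2,6}:  v_{2} + v_{6} = v_{1}  →  sig = (2; 1)
  {3,5}:  v_{3} + v_{5} = v_{4}  →  sig = (2; 1)
  {4,6}:  v_{4} + v_{6} = v_{3}  →  sig = (2; 1)
  {2,4}:  v_{2} + v_{4} = 2·v_{5}  →  sig = (2; 2)

Hence PRS(X_Σ) =
{ (2; —) ×2,  (2; 1) ×6,  (2; 2) }


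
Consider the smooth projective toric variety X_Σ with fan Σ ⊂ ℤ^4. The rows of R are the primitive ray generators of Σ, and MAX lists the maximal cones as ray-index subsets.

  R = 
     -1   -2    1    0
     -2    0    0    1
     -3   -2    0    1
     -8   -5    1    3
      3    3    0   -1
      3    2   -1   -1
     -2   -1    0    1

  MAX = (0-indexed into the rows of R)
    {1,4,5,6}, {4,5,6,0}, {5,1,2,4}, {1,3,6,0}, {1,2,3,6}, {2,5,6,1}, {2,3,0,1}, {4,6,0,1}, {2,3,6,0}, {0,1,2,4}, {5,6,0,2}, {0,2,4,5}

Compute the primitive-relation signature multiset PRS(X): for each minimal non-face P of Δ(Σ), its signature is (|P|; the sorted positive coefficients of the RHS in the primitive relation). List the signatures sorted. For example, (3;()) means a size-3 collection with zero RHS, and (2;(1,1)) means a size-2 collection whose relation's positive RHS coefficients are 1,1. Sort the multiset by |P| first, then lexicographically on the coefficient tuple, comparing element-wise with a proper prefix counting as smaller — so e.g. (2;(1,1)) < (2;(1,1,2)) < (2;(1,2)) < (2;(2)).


Δ(Σ) — 7 vertices, 5 min non-faces:

  P = {3,5}:  v_{3} + v_{5} = v_{2} + v_{6} — sig = (2;(1,1))
  P = {3,4}:  v_{3} + v_{4} = v_{0} + 2·v_{1} — sig = (2;(1,2))
  P = {0,1,5}:  v_{0} + v_{1} + v_{5} = 0 — sig = (3;())
  P = {2,4,6}:  v_{2} + v_{4} + v_{6} = v_{1} — sig = (3;(1))
  P = {0,1,2,6}:  v_{0} + v_{1} + v_{2} + v_{6} = v_{3} — sig = (4;(1))

Signatures (|P|; sorted positive RHS coefficients), sorted:
{ (2;(1,1)),  (2;(1,2)),  (3;()),  (3;(1)),  (4;(1)) }


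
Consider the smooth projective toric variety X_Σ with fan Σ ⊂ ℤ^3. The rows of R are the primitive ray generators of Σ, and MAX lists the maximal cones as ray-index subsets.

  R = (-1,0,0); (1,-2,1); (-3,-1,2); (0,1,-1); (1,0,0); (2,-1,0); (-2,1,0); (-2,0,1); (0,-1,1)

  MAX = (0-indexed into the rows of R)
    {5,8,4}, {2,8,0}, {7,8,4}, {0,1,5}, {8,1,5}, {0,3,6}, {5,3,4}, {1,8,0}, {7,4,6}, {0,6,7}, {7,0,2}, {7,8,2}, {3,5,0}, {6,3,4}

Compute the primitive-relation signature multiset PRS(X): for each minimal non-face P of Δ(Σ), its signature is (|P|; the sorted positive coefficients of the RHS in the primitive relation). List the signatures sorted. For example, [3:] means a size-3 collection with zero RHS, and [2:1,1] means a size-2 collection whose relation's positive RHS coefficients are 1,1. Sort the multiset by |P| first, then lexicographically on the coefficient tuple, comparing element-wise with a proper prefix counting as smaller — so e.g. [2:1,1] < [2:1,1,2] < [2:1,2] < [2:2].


Minimal non-faces — 17 found among 9 rays, 14 max cones:

  P={0,4}:  v_{0} + v_{4} = 0  →  sig = [2:]
  P={3,8}:  v_{3} + v_{8} = 0  →  sig = [2:]
  P={5,6}:  v_{5} + v_{6} = 0  →  sig = [2:]
  P={3,7}:  v_{3} + v_{7} = v_{6}  →  sig = [2:1]
  P={5,7}:  v_{5} + v_{7} = v_{8}  →  sig = [2:1]
  P={6,8}:  v_{6} + v_{8} = v_{7}  →  sig = [2:1]
  P={1,3}:  v_{1} + v_{3} = v_{0} + v_{5}  →  sig = [2:1,1]
  P={1,4}:  v_{1} + v_{4} = v_{5} + v_{8}  →  sig = [2:1,1]
  P={1,6}:  v_{1} + v_{6} = v_{0} + v_{8}  →  sig = [2:1,1]
  P={2,3}:  v_{2} + v_{3} = v_{0} + v_{7}  →  sig = [2:1,1]
  P={2,4}:  v_{2} + v_{4} = v_{7} + v_{8}  →  sig = [2:1,1]
  P={1,7}:  v_{1} + v_{7} = v_{0} + 2·v_{8}  →  sig = [2:1,2]
  P={2,5}:  v_{2} + v_{5} = v_{0} + 2·v_{8}  →  sig = [2:1,2]
  P={2,6}:  v_{2} + v_{6} = v_{0} + 2·v_{7}  →  sig = [2:1,2]
  P={1,2}:  v_{1} + v_{2} = 2·v_{0} + 3·v_{8}  →  sig = [2:2,3]
  P={0,5,8}:  v_{0} + v_{5} + v_{8} = v_{1}  →  sig = [3:1]
  P={0,7,8}:  v_{0} + v_{7} + v_{8} = v_{2}  →  sig = [3:1]

Sorted signature multiset PRS(X):
[[2:], [2:], [2:], [2:1], [2:1], [2:1], [2:1,1], [2:1,1], [2:1,1], [2:1,1], [2:1,1], [2:1,2], [2:1,2], [2:1,2], [2:2,3], [3:1], [3:1]]


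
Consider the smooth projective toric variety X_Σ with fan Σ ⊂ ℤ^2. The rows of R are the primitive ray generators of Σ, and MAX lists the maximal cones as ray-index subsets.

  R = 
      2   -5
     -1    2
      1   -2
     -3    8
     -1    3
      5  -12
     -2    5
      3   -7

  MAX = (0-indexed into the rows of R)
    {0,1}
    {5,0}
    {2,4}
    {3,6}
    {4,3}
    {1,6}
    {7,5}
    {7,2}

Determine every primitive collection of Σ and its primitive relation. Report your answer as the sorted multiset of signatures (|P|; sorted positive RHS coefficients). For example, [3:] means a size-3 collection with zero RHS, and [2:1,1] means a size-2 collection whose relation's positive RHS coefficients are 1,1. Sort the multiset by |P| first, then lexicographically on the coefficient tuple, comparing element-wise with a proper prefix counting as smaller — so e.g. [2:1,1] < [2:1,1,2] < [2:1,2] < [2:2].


20 minimal non-faces of Δ(Σ) (on 8 rays):

  {0,6}:  v_{0} + v_{6} = 0  ⇒ sig = [2:]
  {1,2}:  v_{1} + v_{2} = 0  ⇒ sig = [2:]
  {0,2}:  v_{0} + v_{2} = v_{7}  ⇒ sig = [2:1]
  {0,3}:  v_{0} + v_{3} = v_{4}  ⇒ sig = [2:1]
  {0,4}:  v_{0} + v_{4} = v_{2}  ⇒ sig = [2:1]
  {0,7}:  v_{0} + v_{7} = v_{5}  ⇒ sig = [2:1]
  {1,4}:  v_{1} + v_{4} = v_{6}  ⇒ sig = [2:1]
  {1,7}:  v_{1} + v_{7} = v_{0}  ⇒ sig = [2:1]
  {2,6}:  v_{2} + v_{6} = v_{4}  ⇒ sig = [2:1]
  {4,6}:  v_{4} + v_{6} = v_{3}  ⇒ sig = [2:1]
  {5,6}:  v_{5} + v_{6} = v_{7}  ⇒ sig = [2:1]
  {6,7}:  v_{6} + v_{7} = v_{2}  ⇒ sig = [2:1]
  {3,7}:  v_{3} + v_{7} = v_{2} + v_{4}  ⇒ sig = [2:1,1]
  {4,5}:  v_{4} + v_{5} = v_{2} + v_{7}  ⇒ sig = [2:1,1]
  {1,3}:  v_{1} + v_{3} = 2·v_{6}  ⇒ sig = [2:2]
  {1,5}:  v_{1} + v_{5} = 2·v_{0}  ⇒ sig = [2:2]
  {2,3}:  v_{2} + v_{3} = 2·v_{4}  ⇒ sig = [2:2]
  {2,5}:  v_{2} + v_{5} = 2·v_{7}  ⇒ sig = [2:2]
  {3,5}:  v_{3} + v_{5} = 2·v_{2}  ⇒ sig = [2:2]
  {4,7}:  v_{4} + v_{7} = 2·v_{2}  ⇒ sig = [2:2]

Sorted signature multiset PRS(X):
    [2:]
    [2:]
    [2:1]
    [2:1]
    [2:1]
    [2:1]
    [2:1]
    [2:1]
    [2:1]
    [2:1]
    [2:1]
    [2:1]
    [2:1,1]
    [2:1,1]
    [2:2]
    [2:2]
    [2:2]
    [2:2]
    [2:2]
    [2:2]


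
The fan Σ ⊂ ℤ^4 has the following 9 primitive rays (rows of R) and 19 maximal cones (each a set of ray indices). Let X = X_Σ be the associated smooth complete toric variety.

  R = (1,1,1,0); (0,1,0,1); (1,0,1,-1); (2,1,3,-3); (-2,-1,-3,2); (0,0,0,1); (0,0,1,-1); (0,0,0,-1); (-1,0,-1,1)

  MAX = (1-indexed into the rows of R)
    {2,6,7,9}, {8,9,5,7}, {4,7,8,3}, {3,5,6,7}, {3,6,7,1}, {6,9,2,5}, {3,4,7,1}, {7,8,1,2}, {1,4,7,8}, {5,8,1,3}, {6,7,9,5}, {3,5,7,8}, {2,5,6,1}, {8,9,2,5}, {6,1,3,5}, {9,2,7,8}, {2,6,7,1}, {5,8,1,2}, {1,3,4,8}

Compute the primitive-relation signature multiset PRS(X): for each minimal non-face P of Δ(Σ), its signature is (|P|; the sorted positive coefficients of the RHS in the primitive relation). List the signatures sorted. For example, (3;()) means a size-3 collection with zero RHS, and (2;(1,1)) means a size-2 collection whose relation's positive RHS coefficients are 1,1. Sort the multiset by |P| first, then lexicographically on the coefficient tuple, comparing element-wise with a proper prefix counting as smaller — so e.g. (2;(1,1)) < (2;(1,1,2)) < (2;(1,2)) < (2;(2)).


11 collections generate NE(X_Σ); each relation:

  • {3,9}:  v_{3} + v_{9} = 0  so sig = (2;())
  • {6,8}:  v_{6} + v_{8} = 0  so sig = (2;())
  • {1,9}:  v_{1} + v_{9} = v_{2}  so sig = (2;(1))
  • {2,3}:  v_{2} + v_{3} = v_{1}  so sig = (2;(1))
  • {4,5}:  v_{4} + v_{5} = v_{8}  so sig = (2;(1))
  • {4,6}:  v_{4} + v_{6} = v_{1} + v_{3} + v_{7}  so sig = (2;(1,1,1))
  • {4,9}:  v_{4} + v_{9} = v_{1} + v_{7} + v_{8}  so sig = (2;(1,1,1))
  • {2,4}:  v_{2} + v_{4} = 2·v_{1} + v_{7} + v_{8}  so sig = (2;(1,1,2))
  • {1,5,7}:  v_{1} + v_{5} + v_{7} = v_{9}  so sig = (3;(1))
  • {2,5,7}:  v_{2} + v_{5} + v_{7} = 2·v_{9}  so sig = (3;(2))
  • {1,3,7,8}:  v_{1} + v_{3} + v_{7} + v_{8} = v_{4}  so sig = (4;(1))

Hence PRS(X_Σ) =
{ (2;()) ×2,  (2;(1)) ×3,  (2;(1,1,1)) ×2,  (2;(1,1,2)),  (3;(1)),  (3;(2)),  (4;(1)) }


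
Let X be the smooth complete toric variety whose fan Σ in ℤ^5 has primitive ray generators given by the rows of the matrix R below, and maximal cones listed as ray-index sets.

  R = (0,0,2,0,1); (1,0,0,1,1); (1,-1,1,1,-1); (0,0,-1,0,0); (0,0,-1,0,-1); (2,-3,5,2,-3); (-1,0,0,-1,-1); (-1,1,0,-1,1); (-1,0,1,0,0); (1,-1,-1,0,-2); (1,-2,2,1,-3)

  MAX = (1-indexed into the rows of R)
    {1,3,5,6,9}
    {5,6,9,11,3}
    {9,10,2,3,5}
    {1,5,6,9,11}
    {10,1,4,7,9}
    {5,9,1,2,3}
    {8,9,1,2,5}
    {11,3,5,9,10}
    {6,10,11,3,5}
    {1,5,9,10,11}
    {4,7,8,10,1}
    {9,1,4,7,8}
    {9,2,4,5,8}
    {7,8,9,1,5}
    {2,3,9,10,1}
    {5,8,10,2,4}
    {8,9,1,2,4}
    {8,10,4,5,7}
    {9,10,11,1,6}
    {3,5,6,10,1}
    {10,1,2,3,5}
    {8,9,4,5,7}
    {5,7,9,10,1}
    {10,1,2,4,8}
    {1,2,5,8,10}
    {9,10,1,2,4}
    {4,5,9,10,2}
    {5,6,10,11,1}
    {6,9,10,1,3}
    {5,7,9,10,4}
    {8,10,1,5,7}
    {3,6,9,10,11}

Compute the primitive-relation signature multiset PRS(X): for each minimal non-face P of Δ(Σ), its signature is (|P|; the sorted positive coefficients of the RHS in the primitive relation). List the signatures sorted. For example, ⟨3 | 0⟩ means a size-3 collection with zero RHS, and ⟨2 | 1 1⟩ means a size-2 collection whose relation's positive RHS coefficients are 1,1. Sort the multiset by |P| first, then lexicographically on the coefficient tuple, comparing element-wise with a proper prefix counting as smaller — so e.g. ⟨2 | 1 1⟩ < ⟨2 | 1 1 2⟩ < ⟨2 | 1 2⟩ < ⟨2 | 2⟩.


18 collections generate NE(X_Σ); each relation:

  P = {2,7}:  v_{2} + v_{7} = 0  →  sig = ⟨2 | 0⟩
  P = {3,8}:  v_{3} + v_{8} = v_{1} + v_{5}  →  sig = ⟨2 | 1 1⟩
  P = {3,4}:  v_{3} + v_{4} = v_{2} + v_{9} + v_{10}  →  sig = ⟨2 | 1 1 1⟩
  P = {4,11}:  v_{4} + v_{11} = v_{3} + v_{9} + v_{10}  →  sig = ⟨2 | 1 1 1⟩
  P = {3,7}:  v_{3} + v_{7} = v_{1} + v_{5} + v_{9} + v_{10}  →  sig = ⟨2 | 1 1 1 1⟩
  P = {6,7}:  v_{6} + v_{7} = 2·v_{1} + v_{5} + v_{9} + v_{10} + v_{11}  →  sig = ⟨2 | 1 1 1 1 2⟩
  P = {4,6}:  v_{4} + v_{6} = v_{1} + 2·v_{3} + v_{9} + v_{10}  →  sig = ⟨2 | 1 1 1 2⟩
  P = {6,8}:  v_{6} + v_{8} = 2·v_{1} + v_{5} + v_{11}  →  sig = ⟨2 | 1 1 2⟩
  P = {8,11}:  v_{8} + v_{11} = 2·v_{1} + 2·v_{5} + v_{9} + v_{10}  →  sig = ⟨2 | 1 1 2 2⟩
  P = {2,6}:  v_{2} + v_{6} = v_{1} + 3·v_{3}  →  sig = ⟨2 | 1 3⟩
  P = {2,11}:  v_{2} + v_{11} = 2·v_{3}  →  sig = ⟨2 | 2⟩
  P = {7,11}:  v_{7} + v_{11} = 2·v_{1} + 2·v_{5} + 2·v_{9} + 2·v_{10}  →  sig = ⟨2 | 2 2 2 2⟩
  P = {1,4,5}:  v_{1} + v_{4} + v_{5} = 0  →  sig = ⟨3 | 0⟩
  P = {1,3,11}:  v_{1} + v_{3} + v_{11} = v_{6}  →  sig = ⟨3 | 1⟩
  P = {8,9,10}:  v_{8} + v_{9} + v_{10} = v_{7}  →  sig = ⟨3 | 1⟩
  P = {5,6,9,10}:  v_{5} + v_{6} + v_{9} + v_{10} = 2·v_{11}  →  sig = ⟨4 | 2⟩
  P = {1,2,5,9,10}:  v_{1} + v_{2} + v_{5} + v_{9} + v_{10} = v_{3}  →  sig = ⟨5 | 1⟩
  P = {1,3,5,9,10}:  v_{1} + v_{3} + v_{5} + v_{9} + v_{10} = v_{11}  →  sig = ⟨5 | 1⟩

Signatures (|P|; sorted positive RHS coefficients), sorted:
    ⟨2 | 0⟩
    ⟨2 | 1 1⟩
    ⟨2 | 1 1 1⟩
    ⟨2 | 1 1 1⟩
    ⟨2 | 1 1 1 1⟩
    ⟨2 | 1 1 1 1 2⟩
    ⟨2 | 1 1 1 2⟩
    ⟨2 | 1 1 2⟩
    ⟨2 | 1 1 2 2⟩
    ⟨2 | 1 3⟩
    ⟨2 | 2⟩
    ⟨2 | 2 2 2 2⟩
    ⟨3 | 0⟩
    ⟨3 | 1⟩
    ⟨3 | 1⟩
    ⟨4 | 2⟩
    ⟨5 | 1⟩
    ⟨5 | 1⟩


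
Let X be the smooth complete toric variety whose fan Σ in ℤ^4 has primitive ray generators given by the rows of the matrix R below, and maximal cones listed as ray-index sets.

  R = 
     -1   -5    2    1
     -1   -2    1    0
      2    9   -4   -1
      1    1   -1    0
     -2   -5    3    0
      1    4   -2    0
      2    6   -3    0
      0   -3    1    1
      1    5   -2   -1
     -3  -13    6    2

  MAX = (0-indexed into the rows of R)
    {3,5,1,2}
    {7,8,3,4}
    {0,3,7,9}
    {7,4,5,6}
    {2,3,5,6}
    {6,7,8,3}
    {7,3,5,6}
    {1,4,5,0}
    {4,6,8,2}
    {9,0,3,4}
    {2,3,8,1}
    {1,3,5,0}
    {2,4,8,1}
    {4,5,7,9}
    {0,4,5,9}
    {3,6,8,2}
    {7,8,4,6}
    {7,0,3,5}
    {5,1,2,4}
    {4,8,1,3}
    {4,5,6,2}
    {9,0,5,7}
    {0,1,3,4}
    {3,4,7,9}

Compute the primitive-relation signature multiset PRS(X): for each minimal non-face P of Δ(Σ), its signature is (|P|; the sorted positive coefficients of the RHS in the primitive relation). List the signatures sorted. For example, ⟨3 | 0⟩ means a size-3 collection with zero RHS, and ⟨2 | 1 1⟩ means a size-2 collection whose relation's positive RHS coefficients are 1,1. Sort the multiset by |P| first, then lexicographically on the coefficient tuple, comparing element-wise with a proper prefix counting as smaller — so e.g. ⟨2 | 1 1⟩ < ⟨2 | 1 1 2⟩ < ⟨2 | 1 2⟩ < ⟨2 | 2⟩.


Σ has 16 primitive collections:

  • {0,8}:  v_{0} + v_{8} = 0  so sig = ⟨2 | 0⟩
  • {0,2}:  v_{0} + v_{2} = v_{5}  so sig = ⟨2 | 1⟩
  • {1,6}:  v_{1} + v_{6} = v_{5}  so sig = ⟨2 | 1⟩
  • {1,7}:  v_{1} + v_{7} = v_{0}  so sig = ⟨2 | 1⟩
  • {2,7}:  v_{2} + v_{7} = v_{6}  so sig = ⟨2 | 1⟩
  • {5,8}:  v_{5} + v_{8} = v_{2}  so sig = ⟨2 | 1⟩
  • {0,6}:  v_{0} + v_{6} = v_{5} + v_{7}  so sig = ⟨2 | 1 1⟩
  • {8,9}:  v_{8} + v_{9} = v_{4} + v_{7}  so sig = ⟨2 | 1 1⟩
  • {2,9}:  v_{2} + v_{9} = v_{4} + v_{5} + v_{7}  so sig = ⟨2 | 1 1 1⟩
  • {6,9}:  v_{6} + v_{9} = v_{4} + v_{5} + 2·v_{7}  so sig = ⟨2 | 1 1 2⟩
  • {1,9}:  v_{1} + v_{9} = 2·v_{0} + v_{4}  so sig = ⟨2 | 1 2⟩
  • {3,4,5}:  v_{3} + v_{4} + v_{5} = 0  so sig = ⟨3 | 0⟩
  • {0,4,7}:  v_{0} + v_{4} + v_{7} = v_{9}  so sig = ⟨3 | 1⟩
  • {2,3,4}:  v_{2} + v_{3} + v_{4} = v_{8}  so sig = ⟨3 | 1⟩
  • {3,4,6}:  v_{3} + v_{4} + v_{6} = v_{7} + v_{8}  so sig = ⟨3 | 1 1⟩
  • {3,5,9}:  v_{3} + v_{5} + v_{9} = v_{0} + v_{7}  so sig = ⟨3 | 1 1⟩

Sorted signature multiset PRS(X):
{ ⟨2 | 0⟩,  ⟨2 | 1⟩ ×5,  ⟨2 | 1 1⟩ ×2,  ⟨2 | 1 1 1⟩,  ⟨2 | 1 1 2⟩,  ⟨2 | 1 2⟩,  ⟨3 | 0⟩,  ⟨3 | 1⟩ ×2,  ⟨3 | 1 1⟩ ×2 }


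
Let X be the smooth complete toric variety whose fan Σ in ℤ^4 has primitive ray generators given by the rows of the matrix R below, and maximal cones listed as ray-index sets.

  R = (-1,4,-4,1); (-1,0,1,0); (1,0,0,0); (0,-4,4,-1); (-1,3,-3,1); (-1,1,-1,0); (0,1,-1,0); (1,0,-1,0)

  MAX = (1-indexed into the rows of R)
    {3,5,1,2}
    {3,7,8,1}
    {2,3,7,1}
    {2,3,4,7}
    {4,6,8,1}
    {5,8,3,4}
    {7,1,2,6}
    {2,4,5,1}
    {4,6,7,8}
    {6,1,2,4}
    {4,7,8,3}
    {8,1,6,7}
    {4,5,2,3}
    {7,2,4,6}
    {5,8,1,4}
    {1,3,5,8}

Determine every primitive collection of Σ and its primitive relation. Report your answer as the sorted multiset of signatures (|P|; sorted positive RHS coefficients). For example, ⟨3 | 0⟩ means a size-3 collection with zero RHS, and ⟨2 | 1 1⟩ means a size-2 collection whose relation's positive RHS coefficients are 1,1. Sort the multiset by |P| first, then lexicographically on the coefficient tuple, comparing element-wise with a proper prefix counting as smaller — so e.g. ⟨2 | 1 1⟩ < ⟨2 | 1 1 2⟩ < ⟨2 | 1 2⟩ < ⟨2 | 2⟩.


Primitive collections (6):

  P={2,8}:  v_{2} + v_{8} = 0  →  sig = ⟨2 | 0⟩
  P={3,6}:  v_{3} + v_{6} = v_{7}  →  sig = ⟨2 | 1⟩
  P={5,7}:  v_{5} + v_{7} = v_{1}  →  sig = ⟨2 | 1⟩
  P={5,6}:  v_{5} + v_{6} = 2·v_{1} + v_{4}  →  sig = ⟨2 | 1 2⟩
  P={1,3,4}:  v_{1} + v_{3} + v_{4} = 0  →  sig = ⟨3 | 0⟩
  P={1,4,7}:  v_{1} + v_{4} + v_{7} = v_{6}  →  sig = ⟨3 | 1⟩

Signatures (|P|; sorted positive RHS coefficients), sorted:
    ⟨2 | 0⟩
    ⟨2 | 1⟩
    ⟨2 | 1⟩
    ⟨2 | 1 2⟩
    ⟨3 | 0⟩
    ⟨3 | 1⟩


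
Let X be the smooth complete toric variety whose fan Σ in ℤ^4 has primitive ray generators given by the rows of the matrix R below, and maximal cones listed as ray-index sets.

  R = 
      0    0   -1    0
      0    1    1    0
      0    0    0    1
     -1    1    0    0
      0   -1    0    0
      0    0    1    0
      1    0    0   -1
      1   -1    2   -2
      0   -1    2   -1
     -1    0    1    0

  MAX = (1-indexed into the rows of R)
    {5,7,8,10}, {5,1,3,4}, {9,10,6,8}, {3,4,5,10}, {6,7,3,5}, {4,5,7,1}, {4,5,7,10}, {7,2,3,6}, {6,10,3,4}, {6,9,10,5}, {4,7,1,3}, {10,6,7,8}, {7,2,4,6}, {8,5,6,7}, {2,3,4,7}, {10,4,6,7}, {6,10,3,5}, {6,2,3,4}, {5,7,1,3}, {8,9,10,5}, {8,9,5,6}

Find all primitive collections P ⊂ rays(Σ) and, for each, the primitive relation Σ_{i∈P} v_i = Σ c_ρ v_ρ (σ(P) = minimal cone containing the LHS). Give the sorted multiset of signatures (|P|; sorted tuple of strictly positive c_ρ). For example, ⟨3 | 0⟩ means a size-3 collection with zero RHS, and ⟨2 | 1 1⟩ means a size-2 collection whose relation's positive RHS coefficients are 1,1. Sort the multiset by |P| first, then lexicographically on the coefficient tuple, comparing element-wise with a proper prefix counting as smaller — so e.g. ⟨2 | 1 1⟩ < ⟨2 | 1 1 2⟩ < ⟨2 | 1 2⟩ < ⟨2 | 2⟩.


Minimal non-faces — 20 found among 10 rays, 21 max cones:

  P={1,6}:  v_{1} + v_{6} = 0  ⇒ sig = ⟨2 | 0⟩
  P={2,5}:  v_{2} + v_{5} = v_{6}  ⇒ sig = ⟨2 | 1⟩
  P={7,9}:  v_{7} + v_{9} = v_{8}  ⇒ sig = ⟨2 | 1⟩
  P={1,10}:  v_{1} + v_{10} = v_{4} + v_{5}  ⇒ sig = ⟨2 | 1 1⟩
  P={1,2}:  v_{1} + v_{2} = v_{3} + v_{4} + v_{7}  ⇒ sig = ⟨2 | 1 1 1⟩
  P={1,9}:  v_{1} + v_{9} = v_{5} + v_{7} + v_{10}  ⇒ sig = ⟨2 | 1 1 1⟩
  P={1,8}:  v_{1} + v_{8} = v_{5} + 2·v_{7} + v_{10}  ⇒ sig = ⟨2 | 1 1 2⟩
  P={2,9}:  v_{2} + v_{9} = 2·v_{6} + v_{7} + v_{10}  ⇒ sig = ⟨2 | 1 1 2⟩
  P={3,8}:  v_{3} + v_{8} = v_{5} + 2·v_{6} + v_{7}  ⇒ sig = ⟨2 | 1 1 2⟩
  P={2,10}:  v_{2} + v_{10} = v_{4} + 2·v_{6}  ⇒ sig = ⟨2 | 1 2⟩
  P={3,9}:  v_{3} + v_{9} = v_{5} + 2·v_{6}  ⇒ sig = ⟨2 | 1 2⟩
  P={4,9}:  v_{4} + v_{9} = v_{7} + 2·v_{10}  ⇒ sig = ⟨2 | 1 2⟩
  P={2,8}:  v_{2} + v_{8} = 2·v_{6} + 2·v_{7} + v_{10}  ⇒ sig = ⟨2 | 1 2 2⟩
  P={4,8}:  v_{4} + v_{8} = 2·v_{7} + 2·v_{10}  ⇒ sig = ⟨2 | 2 2⟩
  P={3,7,10}:  v_{3} + v_{7} + v_{10} = v_{6}  ⇒ sig = ⟨3 | 1⟩
  P={4,5,6}:  v_{4} + v_{5} + v_{6} = v_{10}  ⇒ sig = ⟨3 | 1⟩
  P={3,4,5,7}:  v_{3} + v_{4} + v_{5} + v_{7} = 0  ⇒ sig = ⟨4 | 0⟩
  P={3,4,6,7}:  v_{3} + v_{4} + v_{6} + v_{7} = v_{2}  ⇒ sig = ⟨4 | 1⟩
  P={5,6,7,10}:  v_{5} + v_{6} + v_{7} + v_{10} = v_{9}  ⇒ sig = ⟨4 | 1⟩
  P={5,6,8,10}:  v_{5} + v_{6} + v_{8} + v_{10} = 2·v_{9}  ⇒ sig = ⟨4 | 2⟩

Hence PRS(X_Σ) =
    ⟨2 | 0⟩
    ⟨2 | 1⟩
    ⟨2 | 1⟩
    ⟨2 | 1 1⟩
    ⟨2 | 1 1 1⟩
    ⟨2 | 1 1 1⟩
    ⟨2 | 1 1 2⟩
    ⟨2 | 1 1 2⟩
    ⟨2 | 1 1 2⟩
    ⟨2 | 1 2⟩
    ⟨2 | 1 2⟩
    ⟨2 | 1 2⟩
    ⟨2 | 1 2 2⟩
    ⟨2 | 2 2⟩
    ⟨3 | 1⟩
    ⟨3 | 1⟩
    ⟨4 | 0⟩
    ⟨4 | 1⟩
    ⟨4 | 1⟩
    ⟨4 | 2⟩


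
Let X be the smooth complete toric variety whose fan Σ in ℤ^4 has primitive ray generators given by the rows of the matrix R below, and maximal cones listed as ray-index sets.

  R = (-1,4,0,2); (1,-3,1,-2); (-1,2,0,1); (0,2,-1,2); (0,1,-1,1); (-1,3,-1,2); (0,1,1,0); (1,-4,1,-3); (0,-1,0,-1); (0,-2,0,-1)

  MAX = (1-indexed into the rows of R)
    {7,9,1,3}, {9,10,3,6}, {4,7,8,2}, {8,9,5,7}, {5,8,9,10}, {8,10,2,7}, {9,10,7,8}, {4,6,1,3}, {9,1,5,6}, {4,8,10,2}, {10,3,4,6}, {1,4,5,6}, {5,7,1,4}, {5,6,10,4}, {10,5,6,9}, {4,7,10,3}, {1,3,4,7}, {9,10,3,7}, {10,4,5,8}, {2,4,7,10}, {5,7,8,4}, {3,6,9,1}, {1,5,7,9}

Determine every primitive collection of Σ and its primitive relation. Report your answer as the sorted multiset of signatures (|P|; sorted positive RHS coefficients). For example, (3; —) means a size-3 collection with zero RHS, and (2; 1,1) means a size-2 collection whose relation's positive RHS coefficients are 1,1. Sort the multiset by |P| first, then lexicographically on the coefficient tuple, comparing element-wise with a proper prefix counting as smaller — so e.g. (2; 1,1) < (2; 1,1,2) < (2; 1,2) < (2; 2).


Primitive collections (14):

  P = {2,6}:  v_{2} + v_{6} = 0  →  sig = (2; —)
  P = {1,2}:  v_{1} + v_{2} = v_{7}  →  sig = (2; 1)
  P = {1,10}:  v_{1} + v_{10} = v_{3}  →  sig = (2; 1)
  P = {2,9}:  v_{2} + v_{9} = v_{8}  →  sig = (2; 1)
  P = {3,5}:  v_{3} + v_{5} = v_{6}  →  sig = (2; 1)
  P = {4,9}:  v_{4} + v_{9} = v_{5}  →  sig = (2; 1)
  P = {6,7}:  v_{6} + v_{7} = v_{1}  →  sig = (2; 1)
  P = {6,8}:  v_{6} + v_{8} = v_{9}  →  sig = (2; 1)
  P = {1,8}:  v_{1} + v_{8} = v_{7} + v_{9}  →  sig = (2; 1,1)
  P = {2,3}:  v_{2} + v_{3} = v_{7} + v_{10}  →  sig = (2; 1,1)
  P = {2,5}:  v_{2} + v_{5} = v_{4} + v_{8}  →  sig = (2; 1,1)
  P = {3,8}:  v_{3} + v_{8} = v_{7} + v_{9} + v_{10}  →  sig = (2; 1,1,1)
  P = {5,7,10}:  v_{5} + v_{7} + v_{10} = 0  →  sig = (3; —)
  P = {4,7,8,10}:  v_{4} + v_{7} + v_{8} + v_{10} = v_{2}  →  sig = (4; 1)

Hence PRS(X_Σ) =
    |P|=2: 12 collections, coeffs (), (1), (1), (1), (1), (1), (1), (1), (1,1), (1,1), (1,1), (1,1,1)
    |P|=3: 1 collection, coeffs ()
    |P|=4: 1 collection, coeffs (1)


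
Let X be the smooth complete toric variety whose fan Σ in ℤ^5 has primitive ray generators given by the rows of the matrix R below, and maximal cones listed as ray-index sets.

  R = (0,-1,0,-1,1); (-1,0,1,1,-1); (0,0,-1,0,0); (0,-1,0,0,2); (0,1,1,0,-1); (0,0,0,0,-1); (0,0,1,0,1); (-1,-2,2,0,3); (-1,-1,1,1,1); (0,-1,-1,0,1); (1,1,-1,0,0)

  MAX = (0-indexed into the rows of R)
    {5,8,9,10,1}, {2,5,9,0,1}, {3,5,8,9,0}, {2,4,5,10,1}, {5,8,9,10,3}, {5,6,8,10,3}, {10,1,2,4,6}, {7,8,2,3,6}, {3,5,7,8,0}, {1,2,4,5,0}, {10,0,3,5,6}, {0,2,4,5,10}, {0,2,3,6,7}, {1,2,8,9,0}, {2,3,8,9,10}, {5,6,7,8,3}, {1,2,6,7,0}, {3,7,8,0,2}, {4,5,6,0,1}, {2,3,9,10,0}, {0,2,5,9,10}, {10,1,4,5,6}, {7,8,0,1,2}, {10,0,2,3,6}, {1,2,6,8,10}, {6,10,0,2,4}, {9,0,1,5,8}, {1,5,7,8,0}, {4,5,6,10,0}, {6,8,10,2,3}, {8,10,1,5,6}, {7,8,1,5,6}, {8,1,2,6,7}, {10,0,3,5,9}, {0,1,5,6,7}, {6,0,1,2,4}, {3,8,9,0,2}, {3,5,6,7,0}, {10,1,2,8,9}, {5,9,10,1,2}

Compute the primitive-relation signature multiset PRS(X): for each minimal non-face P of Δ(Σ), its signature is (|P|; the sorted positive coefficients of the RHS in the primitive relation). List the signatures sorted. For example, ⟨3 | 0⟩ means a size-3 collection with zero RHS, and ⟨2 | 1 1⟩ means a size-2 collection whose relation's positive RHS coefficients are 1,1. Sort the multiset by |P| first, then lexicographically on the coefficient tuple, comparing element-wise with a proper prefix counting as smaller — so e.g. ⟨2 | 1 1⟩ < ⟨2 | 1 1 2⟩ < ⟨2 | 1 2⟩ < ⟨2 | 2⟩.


|primitive collections| = 15. Relations:

  P={4,9}:  v_{4} + v_{9} = 0  so sig = ⟨2 | 0⟩
  P={1,3}:  v_{1} + v_{3} = v_{8}  so sig = ⟨2 | 1⟩
  P={3,4}:  v_{3} + v_{4} = v_{6}  so sig = ⟨2 | 1⟩
  P={6,9}:  v_{6} + v_{9} = v_{3}  so sig = ⟨2 | 1⟩
  P={4,8}:  v_{4} + v_{8} = v_{1} + v_{6}  so sig = ⟨2 | 1 1⟩
  P={7,10}:  v_{7} + v_{10} = v_{3} + v_{6}  so sig = ⟨2 | 1 1⟩
  P={7,9}:  v_{7} + v_{9} = v_{0} + v_{3} + v_{8}  so sig = ⟨2 | 1 1 1⟩
  P={4,7}:  v_{4} + v_{7} = v_{0} + v_{1} + 2·v_{6}  so sig = ⟨2 | 1 1 2⟩
  P={0,1,10}:  v_{0} + v_{1} + v_{10} = 0  so sig = ⟨3 | 0⟩
  P={2,5,6}:  v_{2} + v_{5} + v_{6} = 0  so sig = ⟨3 | 0⟩
  P={0,6,8}:  v_{0} + v_{6} + v_{8} = v_{7}  so sig = ⟨3 | 1⟩
  P={0,8,10}:  v_{0} + v_{8} + v_{10} = v_{3}  so sig = ⟨3 | 1⟩
  P={2,3,5}:  v_{2} + v_{3} + v_{5} = v_{9}  so sig = ⟨3 | 1⟩
  P={2,5,7}:  v_{2} + v_{5} + v_{7} = v_{0} + v_{8}  so sig = ⟨3 | 1 1⟩
  P={2,5,8}:  v_{2} + v_{5} + v_{8} = v_{1} + v_{9}  so sig = ⟨3 | 1 1⟩

Signatures (|P|; sorted positive RHS coefficients), sorted:
    |P|=2: 8 collections, coeffs (), (1), (1), (1), (1,1), (1,1), (1,1,1), (1,1,2)
    |P|=3: 7 collections, coeffs (), (), (1), (1), (1), (1,1), (1,1)


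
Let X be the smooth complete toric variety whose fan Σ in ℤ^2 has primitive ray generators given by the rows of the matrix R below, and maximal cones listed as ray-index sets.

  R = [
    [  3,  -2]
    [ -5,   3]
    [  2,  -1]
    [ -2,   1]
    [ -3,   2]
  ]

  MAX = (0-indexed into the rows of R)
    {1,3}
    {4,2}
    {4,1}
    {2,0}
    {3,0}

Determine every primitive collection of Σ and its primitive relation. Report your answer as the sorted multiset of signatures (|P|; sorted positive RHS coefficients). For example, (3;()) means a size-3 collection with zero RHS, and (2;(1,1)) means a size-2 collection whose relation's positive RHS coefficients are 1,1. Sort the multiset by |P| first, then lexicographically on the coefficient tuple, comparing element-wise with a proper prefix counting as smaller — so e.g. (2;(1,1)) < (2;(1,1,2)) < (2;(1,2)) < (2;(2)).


The 5 primitive collections of Σ (r=5, n=2):

  {0,4}:  v_{0} + v_{4} = 0 ; sig = (2;())
  {2,3}:  v_{2} + v_{3} = 0 ; sig = (2;())
  {0,1}:  v_{0} + v_{1} = v_{3} ; sig = (2;(1))
  {1,2}:  v_{1} + v_{2} = v_{4} ; sig = (2;(1))
  {3,4}:  v_{3} + v_{4} = v_{1} ; sig = (2;(1))

so the primitive-relation signature multiset is
{ (2;()) ×2,  (2;(1)) ×3 }


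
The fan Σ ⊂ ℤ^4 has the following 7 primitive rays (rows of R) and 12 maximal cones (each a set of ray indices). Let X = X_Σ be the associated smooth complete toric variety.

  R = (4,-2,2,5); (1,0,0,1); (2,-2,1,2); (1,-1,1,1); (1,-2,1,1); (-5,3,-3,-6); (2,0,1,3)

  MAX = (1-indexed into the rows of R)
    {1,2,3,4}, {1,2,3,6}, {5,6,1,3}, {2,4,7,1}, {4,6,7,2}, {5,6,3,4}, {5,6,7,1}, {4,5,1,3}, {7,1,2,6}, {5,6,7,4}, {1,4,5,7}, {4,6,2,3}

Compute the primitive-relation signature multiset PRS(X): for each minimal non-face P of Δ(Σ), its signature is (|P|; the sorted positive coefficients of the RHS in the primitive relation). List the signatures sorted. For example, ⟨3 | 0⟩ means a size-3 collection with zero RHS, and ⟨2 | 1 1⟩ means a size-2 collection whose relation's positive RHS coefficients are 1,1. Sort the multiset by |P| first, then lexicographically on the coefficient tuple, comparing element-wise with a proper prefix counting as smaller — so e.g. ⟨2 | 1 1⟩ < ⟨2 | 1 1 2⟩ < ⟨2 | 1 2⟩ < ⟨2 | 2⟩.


3 collections generate NE(X_Σ); each relation:

  P={2,5}:  v_{2} + v_{5} = v_{3} — sig = ⟨2 | 1⟩
  P={3,7}:  v_{3} + v_{7} = v_{1} — sig = ⟨2 | 1⟩
  P={1,4,6}:  v_{1} + v_{4} + v_{6} = 0 — sig = ⟨3 | 0⟩

Signatures (|P|; sorted positive RHS coefficients), sorted:
{ ⟨2 | 1⟩ ×2,  ⟨3 | 0⟩ }
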